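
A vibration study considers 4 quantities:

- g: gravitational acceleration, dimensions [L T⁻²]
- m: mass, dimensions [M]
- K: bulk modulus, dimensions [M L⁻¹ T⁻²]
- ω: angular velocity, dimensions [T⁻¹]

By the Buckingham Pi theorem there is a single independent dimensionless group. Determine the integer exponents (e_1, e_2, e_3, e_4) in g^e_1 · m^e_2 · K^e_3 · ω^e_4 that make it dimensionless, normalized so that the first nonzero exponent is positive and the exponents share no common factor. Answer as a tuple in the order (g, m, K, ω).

M: e_1·(0) + e_2·(1) + e_3·(1) + e_4·(0) = 0
L: e_1·(1) + e_2·(0) + e_3·(-1) + e_4·(0) = 0
T: e_1·(-2) + e_2·(0) + e_3·(-2) + e_4·(-1) = 0
Solving this homogeneous linear system for the smallest-integer solution (first nonzero entry positive) gives (1, -1, 1, -4).

(1, -1, 1, -4)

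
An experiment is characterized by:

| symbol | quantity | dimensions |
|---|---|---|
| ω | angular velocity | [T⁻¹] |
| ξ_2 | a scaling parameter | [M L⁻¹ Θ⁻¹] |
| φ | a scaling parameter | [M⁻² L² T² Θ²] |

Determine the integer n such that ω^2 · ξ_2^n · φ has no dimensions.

Balance the M exponent: (1)·n from ξ_2, plus 2·(0) + (-2) = -2 from the rest, must sum to zero.
n − 2 = 0, so n = 2.

2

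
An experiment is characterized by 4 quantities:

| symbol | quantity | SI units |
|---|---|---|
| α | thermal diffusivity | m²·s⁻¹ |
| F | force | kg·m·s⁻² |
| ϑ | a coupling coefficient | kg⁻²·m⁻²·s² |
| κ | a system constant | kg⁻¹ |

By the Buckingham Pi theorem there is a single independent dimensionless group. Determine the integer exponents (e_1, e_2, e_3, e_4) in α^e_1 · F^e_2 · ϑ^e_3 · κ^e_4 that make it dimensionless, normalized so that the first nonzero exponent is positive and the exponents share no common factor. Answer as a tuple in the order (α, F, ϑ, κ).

(2, 2, 3, -4)

M: e_1·(0) + e_2·(1) + e_3·(-2) + e_4·(-1) = 0
L: e_1·(2) + e_2·(1) + e_3·(-2) + e_4·(0) = 0
T: e_1·(-1) + e_2·(-2) + e_3·(2) + e_4·(0) = 0
Solving this homogeneous linear system for the smallest-integer solution (first nonzero entry positive) gives (2, 2, 3, -4).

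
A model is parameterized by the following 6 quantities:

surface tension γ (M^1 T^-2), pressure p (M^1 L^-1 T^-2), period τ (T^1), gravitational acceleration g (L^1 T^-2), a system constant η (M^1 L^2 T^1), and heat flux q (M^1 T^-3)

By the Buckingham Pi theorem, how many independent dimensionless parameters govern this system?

There are 6 variables and 3 base dimensions (M, L, T).
The dimension matrix has rank 3.
Independent dimensionless groups: 6 − 3 = 3.

3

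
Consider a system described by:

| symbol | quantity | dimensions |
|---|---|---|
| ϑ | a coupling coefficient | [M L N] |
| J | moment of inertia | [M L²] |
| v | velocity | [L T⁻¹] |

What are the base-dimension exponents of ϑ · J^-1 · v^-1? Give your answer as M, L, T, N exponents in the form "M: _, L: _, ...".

M: 0, L: -2, T: 1, N: 1

Collect each base-dimension exponent across the product:
  M: (1) − (1) − (0) = 0
  L: (1) − (2) − (1) = -2
  T: (0) − (0) − (-1) = 1
  N: (1) − (0) − (0) = 1
So the dimensions are [L⁻² T N].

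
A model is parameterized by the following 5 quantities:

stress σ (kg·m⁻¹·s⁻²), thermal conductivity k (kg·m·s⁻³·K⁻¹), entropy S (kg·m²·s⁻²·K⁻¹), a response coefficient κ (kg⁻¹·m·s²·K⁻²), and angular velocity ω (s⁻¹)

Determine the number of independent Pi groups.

1

There are 5 variables and 4 base dimensions (M, L, T, Θ).
The dimension matrix has rank 4.
Independent dimensionless groups: 5 − 4 = 1.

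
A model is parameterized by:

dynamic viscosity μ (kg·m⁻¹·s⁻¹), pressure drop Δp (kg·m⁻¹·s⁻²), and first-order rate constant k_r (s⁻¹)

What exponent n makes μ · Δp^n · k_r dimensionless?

Balance the M exponent: (1)·n from Δp, plus (1) + (0) = 1 from the rest, must sum to zero.
n + 1 = 0, so n = -1.

-1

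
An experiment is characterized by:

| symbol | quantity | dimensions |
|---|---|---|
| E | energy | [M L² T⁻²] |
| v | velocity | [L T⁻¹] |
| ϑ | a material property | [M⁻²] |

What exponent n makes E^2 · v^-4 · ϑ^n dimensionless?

1

Balance the M exponent: (-2)·n from ϑ, plus 2·(1) − 4·(0) = 2 from the rest, must sum to zero.
-2n + 2 = 0, so n = 1.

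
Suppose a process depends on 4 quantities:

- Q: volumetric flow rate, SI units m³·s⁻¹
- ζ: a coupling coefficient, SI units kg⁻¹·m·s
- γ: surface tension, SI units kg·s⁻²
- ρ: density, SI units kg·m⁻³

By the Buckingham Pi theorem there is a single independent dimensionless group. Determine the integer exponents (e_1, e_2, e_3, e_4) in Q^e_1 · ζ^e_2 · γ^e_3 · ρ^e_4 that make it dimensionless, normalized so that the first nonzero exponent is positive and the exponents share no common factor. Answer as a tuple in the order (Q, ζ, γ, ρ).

M: e_1·(0) + e_2·(-1) + e_3·(1) + e_4·(1) = 0
L: e_1·(3) + e_2·(1) + e_3·(0) + e_4·(-3) = 0
T: e_1·(-1) + e_2·(1) + e_3·(-2) + e_4·(0) = 0
Solving this homogeneous linear system for the smallest-integer solution (first nonzero entry positive) gives (1, 3, 1, 2).

(1, 3, 1, 2)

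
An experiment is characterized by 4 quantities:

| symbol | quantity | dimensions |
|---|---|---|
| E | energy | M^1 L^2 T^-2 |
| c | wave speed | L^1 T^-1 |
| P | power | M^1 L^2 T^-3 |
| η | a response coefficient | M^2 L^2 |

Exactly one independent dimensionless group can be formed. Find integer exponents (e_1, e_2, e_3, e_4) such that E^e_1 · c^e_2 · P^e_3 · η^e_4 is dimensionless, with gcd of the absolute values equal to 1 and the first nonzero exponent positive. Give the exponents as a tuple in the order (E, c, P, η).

M: e_1·(1) + e_2·(0) + e_3·(1) + e_4·(2) = 0
L: e_1·(2) + e_2·(1) + e_3·(2) + e_4·(2) = 0
T: e_1·(-2) + e_2·(-1) + e_3·(-3) + e_4·(0) = 0
Solving this homogeneous linear system for the smallest-integer solution (first nonzero entry positive) gives (4, -2, -2, -1).

(4, -2, -2, -1)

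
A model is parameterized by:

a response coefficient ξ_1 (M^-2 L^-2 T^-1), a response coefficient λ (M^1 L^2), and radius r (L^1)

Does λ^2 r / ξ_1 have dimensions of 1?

Sum the exponent of each base dimension across the product:
  M: −[ξ_1]_M + 2·[λ]_M + [r]_M = −(-2) + 2·(1) + (0) = 4
  L: −[ξ_1]_L + 2·[λ]_L + [r]_L = −(-2) + 2·(2) + (1) = 7
  T: −[ξ_1]_T + 2·[λ]_T + [r]_T = −(-1) + 2·(0) + (0) = 1
Net dimensions [M⁴ L⁷ T] ≠ [1] — not dimensionless.

no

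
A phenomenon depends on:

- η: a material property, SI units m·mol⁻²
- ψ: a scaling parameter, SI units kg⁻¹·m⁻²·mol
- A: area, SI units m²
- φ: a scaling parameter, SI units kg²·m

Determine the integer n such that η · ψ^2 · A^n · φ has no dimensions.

Balance the L exponent: (2)·n from A, plus (1) + 2·(-2) + (1) = -2 from the rest, must sum to zero.
2n − 2 = 0, so n = 1.

1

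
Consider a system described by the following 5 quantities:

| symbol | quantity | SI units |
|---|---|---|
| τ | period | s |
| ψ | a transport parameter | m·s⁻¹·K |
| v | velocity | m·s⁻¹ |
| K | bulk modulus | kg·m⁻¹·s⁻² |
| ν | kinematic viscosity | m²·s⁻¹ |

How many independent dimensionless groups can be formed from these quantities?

There are 5 variables and 4 base dimensions (M, L, T, Θ).
The dimension matrix has rank 4.
Independent dimensionless groups: 5 − 4 = 1.

1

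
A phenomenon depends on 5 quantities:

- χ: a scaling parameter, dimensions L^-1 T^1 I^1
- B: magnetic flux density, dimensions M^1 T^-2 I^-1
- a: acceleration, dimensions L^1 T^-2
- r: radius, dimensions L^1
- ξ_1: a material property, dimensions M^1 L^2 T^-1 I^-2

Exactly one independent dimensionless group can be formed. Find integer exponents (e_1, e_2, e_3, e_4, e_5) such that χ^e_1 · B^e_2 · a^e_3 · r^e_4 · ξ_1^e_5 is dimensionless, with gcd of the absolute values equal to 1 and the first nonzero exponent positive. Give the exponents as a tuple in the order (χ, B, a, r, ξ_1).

(1, -1, 1, -2, 1)

M: e_1·(0) + e_2·(1) + e_3·(0) + e_4·(0) + e_5·(1) = 0
L: e_1·(-1) + e_2·(0) + e_3·(1) + e_4·(1) + e_5·(2) = 0
T: e_1·(1) + e_2·(-2) + e_3·(-2) + e_4·(0) + e_5·(-1) = 0
I: e_1·(1) + e_2·(-1) + e_3·(0) + e_4·(0) + e_5·(-2) = 0
Solving this homogeneous linear system for the smallest-integer solution (first nonzero entry positive) gives (1, -1, 1, -2, 1).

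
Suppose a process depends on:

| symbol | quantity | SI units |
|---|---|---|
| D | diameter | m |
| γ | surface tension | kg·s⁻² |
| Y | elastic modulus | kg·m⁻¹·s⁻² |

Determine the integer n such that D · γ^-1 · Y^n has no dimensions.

Balance the M exponent: (1)·n from Y, plus (0) − (1) = -1 from the rest, must sum to zero.
n − 1 = 0, so n = 1.

1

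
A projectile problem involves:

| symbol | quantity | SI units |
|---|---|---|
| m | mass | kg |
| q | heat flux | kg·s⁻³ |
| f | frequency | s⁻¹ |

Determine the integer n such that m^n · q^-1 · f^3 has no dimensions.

Balance the M exponent: (1)·n from m, plus −(1) + 3·(0) = -1 from the rest, must sum to zero.
n − 1 = 0, so n = 1.

1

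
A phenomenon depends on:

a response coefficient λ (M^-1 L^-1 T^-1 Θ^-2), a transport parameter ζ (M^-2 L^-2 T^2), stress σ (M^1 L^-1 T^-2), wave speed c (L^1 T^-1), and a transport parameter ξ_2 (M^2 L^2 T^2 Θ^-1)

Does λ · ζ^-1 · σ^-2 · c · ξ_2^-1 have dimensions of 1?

Sum the exponent of each base dimension across the product:
  M: [λ]_M − [ζ]_M − 2·[σ]_M + [c]_M − [ξ_2]_M = (-1) − (-2) − 2·(1) + (0) − (2) = -3
  L: [λ]_L − [ζ]_L − 2·[σ]_L + [c]_L − [ξ_2]_L = (-1) − (-2) − 2·(-1) + (1) − (2) = 2
  T: [λ]_T − [ζ]_T − 2·[σ]_T + [c]_T − [ξ_2]_T = (-1) − (2) − 2·(-2) + (-1) − (2) = -2
  Θ: [λ]_Θ − [ζ]_Θ − 2·[σ]_Θ + [c]_Θ − [ξ_2]_Θ = (-2) − (0) − 2·(0) + (0) − (-1) = -1
Net dimensions [M⁻³ L² T⁻² Θ⁻¹] ≠ [1] — not dimensionless.

no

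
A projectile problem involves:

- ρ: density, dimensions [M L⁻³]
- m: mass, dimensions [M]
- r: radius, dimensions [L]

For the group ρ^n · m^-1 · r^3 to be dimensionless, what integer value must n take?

Balance the M exponent: (1)·n from ρ, plus −(1) + 3·(0) = -1 from the rest, must sum to zero.
n − 1 = 0, so n = 1.

1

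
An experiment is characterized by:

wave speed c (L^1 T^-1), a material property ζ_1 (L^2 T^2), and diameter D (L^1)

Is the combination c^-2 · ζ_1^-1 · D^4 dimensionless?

Sum the exponent of each base dimension across the product:
  L: −2·[c]_L − [ζ_1]_L + 4·[D]_L = −2·(1) − (2) + 4·(1) = 0
  T: −2·[c]_T − [ζ_1]_T + 4·[D]_T = −2·(-1) − (2) + 4·(0) = 0
All base exponents vanish — dimensionless.

yes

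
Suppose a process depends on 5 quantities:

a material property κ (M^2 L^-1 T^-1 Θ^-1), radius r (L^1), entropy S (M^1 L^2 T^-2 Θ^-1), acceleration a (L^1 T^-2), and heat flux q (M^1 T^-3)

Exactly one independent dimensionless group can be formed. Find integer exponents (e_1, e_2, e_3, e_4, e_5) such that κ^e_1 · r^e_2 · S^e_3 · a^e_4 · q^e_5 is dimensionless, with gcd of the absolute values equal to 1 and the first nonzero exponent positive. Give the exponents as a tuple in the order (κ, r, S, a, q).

(1, 1, -1, 2, -1)

M: e_1·(2) + e_2·(0) + e_3·(1) + e_4·(0) + e_5·(1) = 0
L: e_1·(-1) + e_2·(1) + e_3·(2) + e_4·(1) + e_5·(0) = 0
T: e_1·(-1) + e_2·(0) + e_3·(-2) + e_4·(-2) + e_5·(-3) = 0
Θ: e_1·(-1) + e_2·(0) + e_3·(-1) + e_4·(0) + e_5·(0) = 0
Solving this homogeneous linear system for the smallest-integer solution (first nonzero entry positive) gives (1, 1, -1, 2, -1).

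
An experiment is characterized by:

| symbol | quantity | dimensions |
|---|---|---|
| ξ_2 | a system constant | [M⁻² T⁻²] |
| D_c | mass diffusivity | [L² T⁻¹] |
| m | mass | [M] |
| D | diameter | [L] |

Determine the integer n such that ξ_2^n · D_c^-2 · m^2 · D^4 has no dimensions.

1

Balance the M exponent: (-2)·n from ξ_2, plus −2·(0) + 2·(1) + 4·(0) = 2 from the rest, must sum to zero.
-2n + 2 = 0, so n = 1.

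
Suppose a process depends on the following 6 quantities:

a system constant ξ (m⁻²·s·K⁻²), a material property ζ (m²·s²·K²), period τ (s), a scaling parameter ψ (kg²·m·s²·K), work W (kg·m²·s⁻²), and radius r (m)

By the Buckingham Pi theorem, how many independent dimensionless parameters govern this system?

2

There are 6 variables and 4 base dimensions (M, L, T, Θ).
The dimension matrix has rank 4.
Independent dimensionless groups: 6 − 4 = 2.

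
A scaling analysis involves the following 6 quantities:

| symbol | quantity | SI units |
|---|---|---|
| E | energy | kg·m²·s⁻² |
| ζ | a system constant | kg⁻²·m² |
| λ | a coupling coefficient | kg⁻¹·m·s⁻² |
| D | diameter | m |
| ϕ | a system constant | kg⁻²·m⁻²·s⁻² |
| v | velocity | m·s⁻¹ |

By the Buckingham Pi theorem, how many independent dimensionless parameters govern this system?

3

There are 6 variables and 3 base dimensions (M, L, T).
The dimension matrix has rank 3.
Independent dimensionless groups: 6 − 3 = 3.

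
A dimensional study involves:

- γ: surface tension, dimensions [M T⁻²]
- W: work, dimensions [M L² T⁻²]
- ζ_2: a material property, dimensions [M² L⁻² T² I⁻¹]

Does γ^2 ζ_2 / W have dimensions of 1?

no

Sum the exponent of each base dimension across the product:
  M: 2·[γ]_M − [W]_M + [ζ_2]_M = 2·(1) − (1) + (2) = 3
  L: 2·[γ]_L − [W]_L + [ζ_2]_L = 2·(0) − (2) + (-2) = -4
  T: 2·[γ]_T − [W]_T + [ζ_2]_T = 2·(-2) − (-2) + (2) = 0
  I: 2·[γ]_I − [W]_I + [ζ_2]_I = 2·(0) − (0) + (-1) = -1
Net dimensions [M³ L⁻⁴ I⁻¹] ≠ [1] — not dimensionless.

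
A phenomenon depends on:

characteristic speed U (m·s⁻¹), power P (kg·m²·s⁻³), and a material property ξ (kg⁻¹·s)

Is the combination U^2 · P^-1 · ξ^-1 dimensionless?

Sum the exponent of each base dimension across the product:
  M: 2·[U]_M − [P]_M − [ξ]_M = 2·(0) − (1) − (-1) = 0
  L: 2·[U]_L − [P]_L − [ξ]_L = 2·(1) − (2) − (0) = 0
  T: 2·[U]_T − [P]_T − [ξ]_T = 2·(-1) − (-3) − (1) = 0
All base exponents vanish — dimensionless.

yes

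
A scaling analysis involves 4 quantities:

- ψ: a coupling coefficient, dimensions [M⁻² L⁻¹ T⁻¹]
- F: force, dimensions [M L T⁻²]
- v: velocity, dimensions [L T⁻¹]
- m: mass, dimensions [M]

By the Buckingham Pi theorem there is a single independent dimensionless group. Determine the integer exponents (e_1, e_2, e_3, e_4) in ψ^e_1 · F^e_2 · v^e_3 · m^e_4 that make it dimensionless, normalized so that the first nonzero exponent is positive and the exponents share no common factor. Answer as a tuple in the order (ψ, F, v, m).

M: e_1·(-2) + e_2·(1) + e_3·(0) + e_4·(1) = 0
L: e_1·(-1) + e_2·(1) + e_3·(1) + e_4·(0) = 0
T: e_1·(-1) + e_2·(-2) + e_3·(-1) + e_4·(0) = 0
Solving this homogeneous linear system for the smallest-integer solution (first nonzero entry positive) gives (1, -2, 3, 4).

(1, -2, 3, 4)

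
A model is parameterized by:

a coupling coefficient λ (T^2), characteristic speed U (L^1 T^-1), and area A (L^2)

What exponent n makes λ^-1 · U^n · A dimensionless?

-2

Balance the L exponent: (1)·n from U, plus −(0) + (2) = 2 from the rest, must sum to zero.
n + 2 = 0, so n = -2.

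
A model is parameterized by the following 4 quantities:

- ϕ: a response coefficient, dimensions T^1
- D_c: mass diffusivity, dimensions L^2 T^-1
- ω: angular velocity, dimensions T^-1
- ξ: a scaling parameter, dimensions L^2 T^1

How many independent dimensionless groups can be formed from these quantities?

There are 4 variables and 2 base dimensions (L, T).
The dimension matrix has rank 2.
Independent dimensionless groups: 4 − 2 = 2.

2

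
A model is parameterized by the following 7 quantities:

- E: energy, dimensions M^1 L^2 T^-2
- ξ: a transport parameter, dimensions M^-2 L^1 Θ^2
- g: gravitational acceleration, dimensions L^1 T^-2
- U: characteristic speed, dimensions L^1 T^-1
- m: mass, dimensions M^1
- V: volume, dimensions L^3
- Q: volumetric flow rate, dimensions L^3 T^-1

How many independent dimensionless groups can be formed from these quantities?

3

There are 7 variables and 4 base dimensions (M, L, T, Θ).
The dimension matrix has rank 4.
Independent dimensionless groups: 7 − 4 = 3.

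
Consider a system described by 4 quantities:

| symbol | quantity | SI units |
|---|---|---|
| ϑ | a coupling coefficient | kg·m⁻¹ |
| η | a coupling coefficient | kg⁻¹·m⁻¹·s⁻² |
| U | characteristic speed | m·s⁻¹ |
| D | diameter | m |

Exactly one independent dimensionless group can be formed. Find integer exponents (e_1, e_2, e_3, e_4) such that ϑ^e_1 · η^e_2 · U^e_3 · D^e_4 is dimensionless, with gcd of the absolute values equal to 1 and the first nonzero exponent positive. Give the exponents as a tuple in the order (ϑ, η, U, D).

M: e_1·(1) + e_2·(-1) + e_3·(0) + e_4·(0) = 0
L: e_1·(-1) + e_2·(-1) + e_3·(1) + e_4·(1) = 0
T: e_1·(0) + e_2·(-2) + e_3·(-1) + e_4·(0) = 0
Solving this homogeneous linear system for the smallest-integer solution (first nonzero entry positive) gives (1, 1, -2, 4).

(1, 1, -2, 4)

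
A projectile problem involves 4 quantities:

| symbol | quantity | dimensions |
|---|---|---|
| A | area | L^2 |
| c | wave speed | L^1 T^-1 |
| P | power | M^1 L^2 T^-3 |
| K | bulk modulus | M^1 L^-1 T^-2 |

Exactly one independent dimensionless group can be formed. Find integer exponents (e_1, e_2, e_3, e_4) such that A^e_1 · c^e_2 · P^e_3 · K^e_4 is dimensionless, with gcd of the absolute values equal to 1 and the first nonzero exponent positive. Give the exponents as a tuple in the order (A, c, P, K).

M: e_1·(0) + e_2·(0) + e_3·(1) + e_4·(1) = 0
L: e_1·(2) + e_2·(1) + e_3·(2) + e_4·(-1) = 0
T: e_1·(0) + e_2·(-1) + e_3·(-3) + e_4·(-2) = 0
Solving this homogeneous linear system for the smallest-integer solution (first nonzero entry positive) gives (1, 1, -1, 1).

(1, 1, -1, 1)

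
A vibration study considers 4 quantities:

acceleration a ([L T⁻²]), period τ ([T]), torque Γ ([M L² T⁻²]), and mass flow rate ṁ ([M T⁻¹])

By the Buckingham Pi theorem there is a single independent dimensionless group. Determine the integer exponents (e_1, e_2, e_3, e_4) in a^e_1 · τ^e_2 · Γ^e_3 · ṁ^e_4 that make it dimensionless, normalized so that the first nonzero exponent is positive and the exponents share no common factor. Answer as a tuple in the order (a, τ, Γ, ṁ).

(2, 3, -1, 1)

M: e_1·(0) + e_2·(0) + e_3·(1) + e_4·(1) = 0
L: e_1·(1) + e_2·(0) + e_3·(2) + e_4·(0) = 0
T: e_1·(-2) + e_2·(1) + e_3·(-2) + e_4·(-1) = 0
Solving this homogeneous linear system for the smallest-integer solution (first nonzero entry positive) gives (2, 3, -1, 1).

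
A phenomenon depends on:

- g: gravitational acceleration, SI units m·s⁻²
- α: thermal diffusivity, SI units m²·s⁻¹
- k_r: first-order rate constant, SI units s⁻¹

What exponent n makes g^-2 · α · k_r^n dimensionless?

Balance the T exponent: (-1)·n from k_r, plus −2·(-2) + (-1) = 3 from the rest, must sum to zero.
−n + 3 = 0, so n = 3.

3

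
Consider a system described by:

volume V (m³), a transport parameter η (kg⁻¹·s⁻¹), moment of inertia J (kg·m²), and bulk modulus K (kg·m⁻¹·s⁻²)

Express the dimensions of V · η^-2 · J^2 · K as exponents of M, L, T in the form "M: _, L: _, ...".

M: 5, L: 6, T: 0

Collect each base-dimension exponent across the product:
  M: (0) − 2·(-1) + 2·(1) + (1) = 5
  L: (3) − 2·(0) + 2·(2) + (-1) = 6
  T: (0) − 2·(-1) + 2·(0) + (-2) = 0
So the dimensions are [M⁵ L⁶].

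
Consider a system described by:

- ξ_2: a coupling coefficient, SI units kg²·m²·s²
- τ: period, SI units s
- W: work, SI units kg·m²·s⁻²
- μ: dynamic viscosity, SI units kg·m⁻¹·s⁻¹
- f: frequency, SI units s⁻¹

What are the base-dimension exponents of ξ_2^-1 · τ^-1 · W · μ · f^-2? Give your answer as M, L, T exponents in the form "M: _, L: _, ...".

Collect each base-dimension exponent across the product:
  M: −(2) − (0) + (1) + (1) − 2·(0) = 0
  L: −(2) − (0) + (2) + (-1) − 2·(0) = -1
  T: −(2) − (1) + (-2) + (-1) − 2·(-1) = -4
So the dimensions are [L⁻¹ T⁻⁴].

M: 0, L: -1, T: -4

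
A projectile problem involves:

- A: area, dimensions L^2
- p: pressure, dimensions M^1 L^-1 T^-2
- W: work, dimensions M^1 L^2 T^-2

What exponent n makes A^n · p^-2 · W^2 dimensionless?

-3

Balance the L exponent: (2)·n from A, plus −2·(-1) + 2·(2) = 6 from the rest, must sum to zero.
2n + 6 = 0, so n = -3.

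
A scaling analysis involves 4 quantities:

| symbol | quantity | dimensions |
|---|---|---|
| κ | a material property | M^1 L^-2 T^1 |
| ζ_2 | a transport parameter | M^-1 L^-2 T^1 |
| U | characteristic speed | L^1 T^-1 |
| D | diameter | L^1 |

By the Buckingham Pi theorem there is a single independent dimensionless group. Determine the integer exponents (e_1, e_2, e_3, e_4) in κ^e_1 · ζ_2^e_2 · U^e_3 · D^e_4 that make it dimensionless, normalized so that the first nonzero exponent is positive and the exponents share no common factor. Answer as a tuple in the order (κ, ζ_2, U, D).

(1, 1, 2, 2)

M: e_1·(1) + e_2·(-1) + e_3·(0) + e_4·(0) = 0
L: e_1·(-2) + e_2·(-2) + e_3·(1) + e_4·(1) = 0
T: e_1·(1) + e_2·(1) + e_3·(-1) + e_4·(0) = 0
Solving this homogeneous linear system for the smallest-integer solution (first nonzero entry positive) gives (1, 1, 2, 2).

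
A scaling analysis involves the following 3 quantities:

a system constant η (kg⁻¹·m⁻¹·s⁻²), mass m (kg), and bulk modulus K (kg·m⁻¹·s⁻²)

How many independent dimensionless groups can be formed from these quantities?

There are 3 variables and 3 base dimensions (M, L, T).
The dimension matrix has rank 2 (less than 3: the dimension vectors are linearly dependent).
Independent dimensionless groups: 3 − 2 = 1.

1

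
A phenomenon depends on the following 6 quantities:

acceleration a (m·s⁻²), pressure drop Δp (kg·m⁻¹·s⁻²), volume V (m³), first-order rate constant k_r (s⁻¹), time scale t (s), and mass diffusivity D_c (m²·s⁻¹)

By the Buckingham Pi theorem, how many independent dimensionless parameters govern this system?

There are 6 variables and 3 base dimensions (M, L, T).
The dimension matrix has rank 3.
Independent dimensionless groups: 6 − 3 = 3.

3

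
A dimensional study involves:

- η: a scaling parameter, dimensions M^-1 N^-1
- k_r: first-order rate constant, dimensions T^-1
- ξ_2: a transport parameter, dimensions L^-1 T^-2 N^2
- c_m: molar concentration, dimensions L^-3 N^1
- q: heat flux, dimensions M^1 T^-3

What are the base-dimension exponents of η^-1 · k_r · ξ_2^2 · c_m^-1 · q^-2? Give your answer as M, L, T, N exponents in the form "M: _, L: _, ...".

M: -1, L: 1, T: 1, N: 4

Collect each base-dimension exponent across the product:
  M: −(-1) + (0) + 2·(0) − (0) − 2·(1) = -1
  L: −(0) + (0) + 2·(-1) − (-3) − 2·(0) = 1
  T: −(0) + (-1) + 2·(-2) − (0) − 2·(-3) = 1
  N: −(-1) + (0) + 2·(2) − (1) − 2·(0) = 4
So the dimensions are [M⁻¹ L T N⁴].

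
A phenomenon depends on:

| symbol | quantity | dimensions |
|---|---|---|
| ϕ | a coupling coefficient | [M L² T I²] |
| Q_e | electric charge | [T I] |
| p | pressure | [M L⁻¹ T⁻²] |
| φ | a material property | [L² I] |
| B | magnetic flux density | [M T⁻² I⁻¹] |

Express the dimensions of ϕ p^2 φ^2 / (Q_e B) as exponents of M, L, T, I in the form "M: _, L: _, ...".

M: 2, L: 4, T: -2, I: 4

Collect each base-dimension exponent across the product:
  M: (1) − (0) + 2·(1) + 2·(0) − (1) = 2
  L: (2) − (0) + 2·(-1) + 2·(2) − (0) = 4
  T: (1) − (1) + 2·(-2) + 2·(0) − (-2) = -2
  I: (2) − (1) + 2·(0) + 2·(1) − (-1) = 4
So the dimensions are [M² L⁴ T⁻² I⁴].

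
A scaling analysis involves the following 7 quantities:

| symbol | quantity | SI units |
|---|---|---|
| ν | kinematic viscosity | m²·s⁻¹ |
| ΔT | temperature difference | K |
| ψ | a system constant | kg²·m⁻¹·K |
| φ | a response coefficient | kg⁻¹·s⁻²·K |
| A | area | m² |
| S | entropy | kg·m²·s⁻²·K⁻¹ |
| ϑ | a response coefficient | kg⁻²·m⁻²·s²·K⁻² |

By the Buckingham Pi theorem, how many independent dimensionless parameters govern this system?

There are 7 variables and 4 base dimensions (M, L, T, Θ).
The dimension matrix has rank 4.
Independent dimensionless groups: 7 − 4 = 3.

3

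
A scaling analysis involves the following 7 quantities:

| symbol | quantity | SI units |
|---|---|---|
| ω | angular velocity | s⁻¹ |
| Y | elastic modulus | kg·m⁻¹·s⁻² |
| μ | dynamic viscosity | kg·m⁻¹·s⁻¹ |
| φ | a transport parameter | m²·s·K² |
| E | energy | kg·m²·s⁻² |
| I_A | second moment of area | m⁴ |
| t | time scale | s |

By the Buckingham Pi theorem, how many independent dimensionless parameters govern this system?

3

There are 7 variables and 4 base dimensions (M, L, T, Θ).
The dimension matrix has rank 4.
Independent dimensionless groups: 7 − 4 = 3.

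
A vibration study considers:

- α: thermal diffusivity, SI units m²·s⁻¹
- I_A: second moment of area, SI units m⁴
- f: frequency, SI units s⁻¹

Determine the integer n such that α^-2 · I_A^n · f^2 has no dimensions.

Balance the L exponent: (4)·n from I_A, plus −2·(2) + 2·(0) = -4 from the rest, must sum to zero.
4n − 4 = 0, so n = 1.

1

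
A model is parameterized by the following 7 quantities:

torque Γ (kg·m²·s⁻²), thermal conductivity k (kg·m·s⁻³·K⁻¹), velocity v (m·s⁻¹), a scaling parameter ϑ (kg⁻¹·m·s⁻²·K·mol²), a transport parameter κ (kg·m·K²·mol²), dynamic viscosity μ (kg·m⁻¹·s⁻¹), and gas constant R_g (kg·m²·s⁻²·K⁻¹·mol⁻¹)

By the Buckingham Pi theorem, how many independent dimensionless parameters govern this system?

There are 7 variables and 5 base dimensions (M, L, T, Θ, N).
The dimension matrix has rank 5.
Independent dimensionless groups: 7 − 5 = 2.

2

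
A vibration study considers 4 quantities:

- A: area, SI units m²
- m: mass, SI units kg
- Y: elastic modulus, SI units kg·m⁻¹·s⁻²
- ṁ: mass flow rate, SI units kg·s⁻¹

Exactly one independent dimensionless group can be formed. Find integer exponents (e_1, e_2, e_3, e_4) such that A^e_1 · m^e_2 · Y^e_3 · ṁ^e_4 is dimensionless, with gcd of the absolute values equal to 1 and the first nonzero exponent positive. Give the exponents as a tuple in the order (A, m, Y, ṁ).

M: e_1·(0) + e_2·(1) + e_3·(1) + e_4·(1) = 0
L: e_1·(2) + e_2·(0) + e_3·(-1) + e_4·(0) = 0
T: e_1·(0) + e_2·(0) + e_3·(-2) + e_4·(-1) = 0
Solving this homogeneous linear system for the smallest-integer solution (first nonzero entry positive) gives (1, 2, 2, -4).

(1, 2, 2, -4)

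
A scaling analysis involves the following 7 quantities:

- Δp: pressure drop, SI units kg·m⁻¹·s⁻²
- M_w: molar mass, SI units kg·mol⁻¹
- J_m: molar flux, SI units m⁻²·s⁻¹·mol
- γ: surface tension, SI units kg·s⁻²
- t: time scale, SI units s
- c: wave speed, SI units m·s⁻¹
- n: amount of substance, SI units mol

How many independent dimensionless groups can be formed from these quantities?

3

There are 7 variables and 4 base dimensions (M, L, T, N).
The dimension matrix has rank 4.
Independent dimensionless groups: 7 − 4 = 3.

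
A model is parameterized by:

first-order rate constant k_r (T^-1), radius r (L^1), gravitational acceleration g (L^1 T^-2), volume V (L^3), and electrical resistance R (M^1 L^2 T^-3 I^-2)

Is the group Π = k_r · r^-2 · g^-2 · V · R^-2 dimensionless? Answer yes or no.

no

Sum the exponent of each base dimension across the product:
  M: [k_r]_M − 2·[r]_M − 2·[g]_M + [V]_M − 2·[R]_M = (0) − 2·(0) − 2·(0) + (0) − 2·(1) = -2
  L: [k_r]_L − 2·[r]_L − 2·[g]_L + [V]_L − 2·[R]_L = (0) − 2·(1) − 2·(1) + (3) − 2·(2) = -5
  T: [k_r]_T − 2·[r]_T − 2·[g]_T + [V]_T − 2·[R]_T = (-1) − 2·(0) − 2·(-2) + (0) − 2·(-3) = 9
  I: [k_r]_I − 2·[r]_I − 2·[g]_I + [V]_I − 2·[R]_I = (0) − 2·(0) − 2·(0) + (0) − 2·(-2) = 4
Net dimensions [M⁻² L⁻⁵ T⁹ I⁴] ≠ [1] — not dimensionless.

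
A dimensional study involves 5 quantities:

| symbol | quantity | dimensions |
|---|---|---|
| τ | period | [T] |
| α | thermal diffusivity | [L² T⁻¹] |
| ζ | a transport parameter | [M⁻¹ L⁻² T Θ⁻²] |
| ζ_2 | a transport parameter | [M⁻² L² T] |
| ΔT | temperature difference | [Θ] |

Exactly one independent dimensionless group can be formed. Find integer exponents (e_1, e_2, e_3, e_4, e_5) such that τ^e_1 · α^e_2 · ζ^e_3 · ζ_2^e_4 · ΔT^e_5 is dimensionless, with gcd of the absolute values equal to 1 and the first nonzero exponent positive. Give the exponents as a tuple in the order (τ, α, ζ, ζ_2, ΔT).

(2, 3, 2, -1, 4)

M: e_1·(0) + e_2·(0) + e_3·(-1) + e_4·(-2) + e_5·(0) = 0
L: e_1·(0) + e_2·(2) + e_3·(-2) + e_4·(2) + e_5·(0) = 0
T: e_1·(1) + e_2·(-1) + e_3·(1) + e_4·(1) + e_5·(0) = 0
Θ: e_1·(0) + e_2·(0) + e_3·(-2) + e_4·(0) + e_5·(1) = 0
Solving this homogeneous linear system for the smallest-integer solution (first nonzero entry positive) gives (2, 3, 2, -1, 4).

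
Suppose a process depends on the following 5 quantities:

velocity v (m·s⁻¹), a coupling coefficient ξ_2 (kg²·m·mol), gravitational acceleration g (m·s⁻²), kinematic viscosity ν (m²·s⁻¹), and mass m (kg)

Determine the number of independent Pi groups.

1

There are 5 variables and 4 base dimensions (M, L, T, N).
The dimension matrix has rank 4.
Independent dimensionless groups: 5 − 4 = 1.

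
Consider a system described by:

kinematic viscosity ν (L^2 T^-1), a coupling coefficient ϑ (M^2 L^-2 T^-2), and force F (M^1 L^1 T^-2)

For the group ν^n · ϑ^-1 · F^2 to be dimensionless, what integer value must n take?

-2

Balance the L exponent: (2)·n from ν, plus −(-2) + 2·(1) = 4 from the rest, must sum to zero.
2n + 4 = 0, so n = -2.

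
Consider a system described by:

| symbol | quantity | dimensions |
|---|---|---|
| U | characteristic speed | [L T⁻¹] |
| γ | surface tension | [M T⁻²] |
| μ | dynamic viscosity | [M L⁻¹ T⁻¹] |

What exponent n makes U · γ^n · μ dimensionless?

Balance the M exponent: (1)·n from γ, plus (0) + (1) = 1 from the rest, must sum to zero.
n + 1 = 0, so n = -1.

-1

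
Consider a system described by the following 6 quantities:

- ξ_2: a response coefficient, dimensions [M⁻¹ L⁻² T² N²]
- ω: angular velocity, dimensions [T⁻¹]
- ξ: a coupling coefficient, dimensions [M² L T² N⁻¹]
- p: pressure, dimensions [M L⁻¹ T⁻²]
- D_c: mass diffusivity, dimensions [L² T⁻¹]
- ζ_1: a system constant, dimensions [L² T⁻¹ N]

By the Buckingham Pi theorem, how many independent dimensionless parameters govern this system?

There are 6 variables and 4 base dimensions (M, L, T, N).
The dimension matrix has rank 4.
Independent dimensionless groups: 6 − 4 = 2.

2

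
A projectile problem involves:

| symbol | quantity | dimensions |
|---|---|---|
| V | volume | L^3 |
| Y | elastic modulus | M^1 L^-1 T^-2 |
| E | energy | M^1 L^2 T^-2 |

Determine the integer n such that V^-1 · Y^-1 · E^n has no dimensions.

Balance the M exponent: (1)·n from E, plus −(0) − (1) = -1 from the rest, must sum to zero.
n − 1 = 0, so n = 1.

1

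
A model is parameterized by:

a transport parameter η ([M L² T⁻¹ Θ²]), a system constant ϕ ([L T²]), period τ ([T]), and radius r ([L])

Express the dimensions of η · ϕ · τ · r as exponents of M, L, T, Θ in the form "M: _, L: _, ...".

M: 1, L: 4, T: 2, Θ: 2

Collect each base-dimension exponent across the product:
  M: (1) + (0) + (0) + (0) = 1
  L: (2) + (1) + (0) + (1) = 4
  T: (-1) + (2) + (1) + (0) = 2
  Θ: (2) + (0) + (0) + (0) = 2
So the dimensions are [M L⁴ T² Θ²].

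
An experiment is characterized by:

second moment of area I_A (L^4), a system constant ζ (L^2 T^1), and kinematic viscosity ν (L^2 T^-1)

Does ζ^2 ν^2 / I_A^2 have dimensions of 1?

Sum the exponent of each base dimension across the product:
  L: −2·[I_A]_L + 2·[ζ]_L + 2·[ν]_L = −2·(4) + 2·(2) + 2·(2) = 0
  T: −2·[I_A]_T + 2·[ζ]_T + 2·[ν]_T = −2·(0) + 2·(1) + 2·(-1) = 0
All base exponents vanish — dimensionless.

yes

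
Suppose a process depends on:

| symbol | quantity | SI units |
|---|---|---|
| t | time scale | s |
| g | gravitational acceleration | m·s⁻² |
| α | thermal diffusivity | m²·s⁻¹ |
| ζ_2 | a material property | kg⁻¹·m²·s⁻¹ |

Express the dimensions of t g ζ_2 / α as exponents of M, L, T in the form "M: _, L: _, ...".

M: -1, L: 1, T: -1

Collect each base-dimension exponent across the product:
  M: (0) + (0) − (0) + (-1) = -1
  L: (0) + (1) − (2) + (2) = 1
  T: (1) + (-2) − (-1) + (-1) = -1
So the dimensions are [M⁻¹ L T⁻¹].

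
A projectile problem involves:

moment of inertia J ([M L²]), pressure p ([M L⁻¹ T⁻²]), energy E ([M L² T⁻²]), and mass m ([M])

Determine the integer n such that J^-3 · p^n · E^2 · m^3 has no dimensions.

-2

Balance the M exponent: (1)·n from p, plus −3·(1) + 2·(1) + 3·(1) = 2 from the rest, must sum to zero.
n + 2 = 0, so n = -2.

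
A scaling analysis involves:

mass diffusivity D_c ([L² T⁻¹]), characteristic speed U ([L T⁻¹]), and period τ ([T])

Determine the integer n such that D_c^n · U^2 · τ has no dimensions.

Balance the L exponent: (2)·n from D_c, plus 2·(1) + (0) = 2 from the rest, must sum to zero.
2n + 2 = 0, so n = -1.

-1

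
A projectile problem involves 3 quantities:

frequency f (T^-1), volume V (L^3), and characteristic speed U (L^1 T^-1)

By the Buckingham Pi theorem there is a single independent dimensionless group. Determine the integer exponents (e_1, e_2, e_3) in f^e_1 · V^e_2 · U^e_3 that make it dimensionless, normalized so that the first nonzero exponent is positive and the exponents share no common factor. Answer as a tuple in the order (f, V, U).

(3, 1, -3)

L: e_1·(0) + e_2·(3) + e_3·(1) = 0
T: e_1·(-1) + e_2·(0) + e_3·(-1) = 0
Solving this homogeneous linear system for the smallest-integer solution (first nonzero entry positive) gives (3, 1, -3).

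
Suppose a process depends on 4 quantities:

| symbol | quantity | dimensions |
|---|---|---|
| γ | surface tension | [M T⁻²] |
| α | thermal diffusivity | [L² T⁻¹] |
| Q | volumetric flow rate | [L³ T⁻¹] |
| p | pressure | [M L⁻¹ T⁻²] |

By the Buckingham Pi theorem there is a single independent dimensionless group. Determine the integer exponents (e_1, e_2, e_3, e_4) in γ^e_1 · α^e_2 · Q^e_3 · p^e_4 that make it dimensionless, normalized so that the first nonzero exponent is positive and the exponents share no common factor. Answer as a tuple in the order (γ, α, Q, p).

(1, 1, -1, -1)

M: e_1·(1) + e_2·(0) + e_3·(0) + e_4·(1) = 0
L: e_1·(0) + e_2·(2) + e_3·(3) + e_4·(-1) = 0
T: e_1·(-2) + e_2·(-1) + e_3·(-1) + e_4·(-2) = 0
Solving this homogeneous linear system for the smallest-integer solution (first nonzero entry positive) gives (1, 1, -1, -1).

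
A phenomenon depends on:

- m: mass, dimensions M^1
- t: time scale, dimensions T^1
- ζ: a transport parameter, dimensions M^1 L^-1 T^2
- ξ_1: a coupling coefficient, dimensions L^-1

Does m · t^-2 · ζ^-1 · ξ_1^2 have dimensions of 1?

Sum the exponent of each base dimension across the product:
  M: [m]_M − 2·[t]_M − [ζ]_M + 2·[ξ_1]_M = (1) − 2·(0) − (1) + 2·(0) = 0
  L: [m]_L − 2·[t]_L − [ζ]_L + 2·[ξ_1]_L = (0) − 2·(0) − (-1) + 2·(-1) = -1
  T: [m]_T − 2·[t]_T − [ζ]_T + 2·[ξ_1]_T = (0) − 2·(1) − (2) + 2·(0) = -4
Net dimensions [L⁻¹ T⁻⁴] ≠ [1] — not dimensionless.

no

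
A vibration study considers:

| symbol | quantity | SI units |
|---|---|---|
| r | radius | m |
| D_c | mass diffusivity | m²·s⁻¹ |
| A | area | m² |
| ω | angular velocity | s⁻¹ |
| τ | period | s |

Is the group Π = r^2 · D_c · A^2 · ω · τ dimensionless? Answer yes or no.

no

Sum the exponent of each base dimension across the product:
  L: 2·[r]_L + [D_c]_L + 2·[A]_L + [ω]_L + [τ]_L = 2·(1) + (2) + 2·(2) + (0) + (0) = 8
  T: 2·[r]_T + [D_c]_T + 2·[A]_T + [ω]_T + [τ]_T = 2·(0) + (-1) + 2·(0) + (-1) + (1) = -1
Net dimensions [L⁸ T⁻¹] ≠ [1] — not dimensionless.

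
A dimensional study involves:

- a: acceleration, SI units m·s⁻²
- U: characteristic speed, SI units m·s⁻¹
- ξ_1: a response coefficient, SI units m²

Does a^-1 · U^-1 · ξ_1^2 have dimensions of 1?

no

Sum the exponent of each base dimension across the product:
  L: −[a]_L − [U]_L + 2·[ξ_1]_L = −(1) − (1) + 2·(2) = 2
  T: −[a]_T − [U]_T + 2·[ξ_1]_T = −(-2) − (-1) + 2·(0) = 3
Net dimensions [L² T³] ≠ [1] — not dimensionless.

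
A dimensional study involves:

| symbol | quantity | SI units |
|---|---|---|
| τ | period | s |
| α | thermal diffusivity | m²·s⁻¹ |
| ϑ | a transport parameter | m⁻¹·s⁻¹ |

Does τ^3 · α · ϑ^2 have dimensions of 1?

yes

Sum the exponent of each base dimension across the product:
  L: 3·[τ]_L + [α]_L + 2·[ϑ]_L = 3·(0) + (2) + 2·(-1) = 0
  T: 3·[τ]_T + [α]_T + 2·[ϑ]_T = 3·(1) + (-1) + 2·(-1) = 0
All base exponents vanish — dimensionless.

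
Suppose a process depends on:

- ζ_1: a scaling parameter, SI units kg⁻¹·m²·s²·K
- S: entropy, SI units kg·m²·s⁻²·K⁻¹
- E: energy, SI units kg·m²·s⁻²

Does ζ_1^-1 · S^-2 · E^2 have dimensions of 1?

Sum the exponent of each base dimension across the product:
  M: −[ζ_1]_M − 2·[S]_M + 2·[E]_M = −(-1) − 2·(1) + 2·(1) = 1
  L: −[ζ_1]_L − 2·[S]_L + 2·[E]_L = −(2) − 2·(2) + 2·(2) = -2
  T: −[ζ_1]_T − 2·[S]_T + 2·[E]_T = −(2) − 2·(-2) + 2·(-2) = -2
  Θ: −[ζ_1]_Θ − 2·[S]_Θ + 2·[E]_Θ = −(1) − 2·(-1) + 2·(0) = 1
Net dimensions [M L⁻² T⁻² Θ] ≠ [1] — not dimensionless.

no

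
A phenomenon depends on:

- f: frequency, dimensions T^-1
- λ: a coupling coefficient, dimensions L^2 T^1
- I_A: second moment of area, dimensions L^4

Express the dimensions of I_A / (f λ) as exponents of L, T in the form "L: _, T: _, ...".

L: 2, T: 0

Collect each base-dimension exponent across the product:
  L: −(0) − (2) + (4) = 2
  T: −(-1) − (1) + (0) = 0
So the dimensions are [L²].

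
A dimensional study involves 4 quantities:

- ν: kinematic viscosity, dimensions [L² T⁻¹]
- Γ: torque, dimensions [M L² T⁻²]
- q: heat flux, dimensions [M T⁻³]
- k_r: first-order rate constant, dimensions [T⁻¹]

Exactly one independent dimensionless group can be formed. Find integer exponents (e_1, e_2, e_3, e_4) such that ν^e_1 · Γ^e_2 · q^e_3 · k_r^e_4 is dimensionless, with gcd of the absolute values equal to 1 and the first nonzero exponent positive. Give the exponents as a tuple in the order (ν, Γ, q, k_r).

M: e_1·(0) + e_2·(1) + e_3·(1) + e_4·(0) = 0
L: e_1·(2) + e_2·(2) + e_3·(0) + e_4·(0) = 0
T: e_1·(-1) + e_2·(-2) + e_3·(-3) + e_4·(-1) = 0
Solving this homogeneous linear system for the smallest-integer solution (first nonzero entry positive) gives (1, -1, 1, -2).

(1, -1, 1, -2)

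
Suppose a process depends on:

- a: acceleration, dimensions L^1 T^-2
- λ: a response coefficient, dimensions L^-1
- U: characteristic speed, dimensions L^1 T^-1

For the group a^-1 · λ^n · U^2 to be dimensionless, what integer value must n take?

1

Balance the L exponent: (-1)·n from λ, plus −(1) + 2·(1) = 1 from the rest, must sum to zero.
−n + 1 = 0, so n = 1.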